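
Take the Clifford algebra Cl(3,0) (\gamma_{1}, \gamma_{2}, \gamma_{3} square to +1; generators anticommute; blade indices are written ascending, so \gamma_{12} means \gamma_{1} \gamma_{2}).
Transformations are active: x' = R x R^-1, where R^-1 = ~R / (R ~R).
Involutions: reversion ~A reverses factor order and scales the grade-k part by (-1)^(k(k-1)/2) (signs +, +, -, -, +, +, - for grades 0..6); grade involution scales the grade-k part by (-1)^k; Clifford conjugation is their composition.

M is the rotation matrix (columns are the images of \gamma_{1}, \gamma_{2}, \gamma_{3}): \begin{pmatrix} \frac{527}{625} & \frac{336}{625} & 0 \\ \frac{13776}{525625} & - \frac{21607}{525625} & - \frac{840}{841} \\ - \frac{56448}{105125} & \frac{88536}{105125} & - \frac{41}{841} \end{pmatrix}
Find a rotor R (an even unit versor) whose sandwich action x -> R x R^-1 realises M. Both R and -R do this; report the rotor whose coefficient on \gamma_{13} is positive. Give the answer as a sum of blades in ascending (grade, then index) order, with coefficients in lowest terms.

Method: write R = a + b12*\gamma_{12} + b13*\gamma_{13} + b23*\gamma_{23} with a^2 + b12^2 + b13^2 + b23^2 = 1 (so R^-1 = ~R). Expanding the columns R e_j ~R gives tr M = 4a^2 - 1 and, from the antisymmetric part, M21 - M12 = -4a*b12, M13 - M31 = 4a*b13, M32 - M23 = -4a*b23.
Here tr M = \frac{15839}{21025}, so a^2 = (1 + tr M)/4 = \frac{9216}{21025} and a = ±\frac{96}{145}. Taking a = \frac{96}{145}: M21 - M12 = -\frac{10752}{21025}, M13 - M31 = \frac{56448}{105125}, M32 - M23 = \frac{193536}{105125}, giving b12 = \frac{28}{145}, b13 = \frac{147}{725}, b23 = -\frac{504}{725}, i.e. R = \frac{96}{145} + \frac{28}{145} \gamma_{12} + \frac{147}{725} \gamma_{13} - \frac{504}{725} \gamma_{23}.
Its \gamma_{13} coefficient is already positive.
Answer: \frac{96}{145} + \frac{28}{145} \gamma_{12} + \frac{147}{725} \gamma_{13} - \frac{504}{725} \gamma_{23}. Uniqueness: Spin(3) -> SO(3) maps R and -R to the same rotation of trace \frac{15839}{21025}; fixing the sign of the \gamma_{13} coefficient removes the ambiguity.


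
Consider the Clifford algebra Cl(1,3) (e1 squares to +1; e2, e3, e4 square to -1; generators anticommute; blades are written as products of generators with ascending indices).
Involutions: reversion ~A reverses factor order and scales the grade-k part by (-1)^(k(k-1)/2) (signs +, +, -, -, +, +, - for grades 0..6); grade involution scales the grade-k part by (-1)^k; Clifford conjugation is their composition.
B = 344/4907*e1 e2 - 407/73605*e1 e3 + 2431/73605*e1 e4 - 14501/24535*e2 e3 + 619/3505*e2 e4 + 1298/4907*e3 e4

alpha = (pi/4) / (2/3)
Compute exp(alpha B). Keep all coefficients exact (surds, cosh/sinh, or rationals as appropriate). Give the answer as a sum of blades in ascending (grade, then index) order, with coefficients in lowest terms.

B^2 term by term: the squares give (344/4907)^2*(e1 e2)^2 + (-407/73605)^2*(e1 e3)^2 + (2431/73605)^2*(e1 e4)^2 + (-14501/24535)^2*(e2 e3)^2 + (619/3505)^2*(e2 e4)^2 + (1298/4907)^2*(e3 e4)^2 = 118336/24078649*(+1) + 165649/5417696025*(+1) + 5909761/5417696025*(+1) + 210279001/601966225*(-1) + 383161/12285025*(-1) + 1684804/24078649*(-1) = -4/9 (each basis 2-blade squares to minus the product of its generators' squares); cross terms between blades sharing an index anticommute and cancel; the commuting (index-disjoint) pairs give grade-4 terms 2*c*c'*(blade product), which cancel blade by blade — e1 e2 e3 e4: 893024/24078649 + 503866/257985525 - 70503862/1805898675 = 0 — confirming B is simple. So B^2 = -4/9.
B^2 = -4/9 — the negative square puts this in the circular regime; l = 2/3, alpha*l = pi/4, so exp(alpha B) = cos(pi/4) + (sin(pi/4)/(2/3))*B = sqrt(2)/2 + (3*sqrt(2)/4)*B.
Answer: sqrt(2)/2 + 258*sqrt(2)/4907*e1 e2 - 407*sqrt(2)/98140*e1 e3 + 2431*sqrt(2)/98140*e1 e4 - 43503*sqrt(2)/98140*e2 e3 + 1857*sqrt(2)/14020*e2 e4 + 1947*sqrt(2)/9814*e3 e4


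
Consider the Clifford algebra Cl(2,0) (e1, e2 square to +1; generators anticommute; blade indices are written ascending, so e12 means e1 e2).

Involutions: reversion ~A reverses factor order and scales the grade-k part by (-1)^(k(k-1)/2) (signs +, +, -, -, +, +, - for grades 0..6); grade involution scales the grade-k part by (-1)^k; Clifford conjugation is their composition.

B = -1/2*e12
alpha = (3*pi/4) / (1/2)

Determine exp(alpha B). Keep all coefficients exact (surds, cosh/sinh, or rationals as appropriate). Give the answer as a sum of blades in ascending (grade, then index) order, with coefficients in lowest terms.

B^2 = (-1/2)^2*(e12)^2 = 1/4*(-1) = -1/4 (a basis 2-blade squares to minus the product of its generators' squares).
B^2 = -1/4 — the negative square puts this in the circular regime; l = 1/2, alpha*l = 3*pi/4, so exp(alpha B) = cos(3*pi/4) + (sin(3*pi/4)/(1/2))*B = -sqrt(2)/2 + (sqrt(2))*B.
Answer: -sqrt(2)/2 - sqrt(2)/2*e12


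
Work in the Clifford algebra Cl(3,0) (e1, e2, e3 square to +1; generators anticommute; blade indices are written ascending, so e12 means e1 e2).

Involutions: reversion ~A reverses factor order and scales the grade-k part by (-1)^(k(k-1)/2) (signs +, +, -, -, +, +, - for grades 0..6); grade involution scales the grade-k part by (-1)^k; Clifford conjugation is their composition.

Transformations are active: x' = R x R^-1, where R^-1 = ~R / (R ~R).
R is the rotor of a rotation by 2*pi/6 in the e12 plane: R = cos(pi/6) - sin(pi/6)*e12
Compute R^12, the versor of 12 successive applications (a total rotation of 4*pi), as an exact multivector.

Rotor phase runs at HALF the rotation angle; powers of one rotor simply add phase, so after 12 steps in e12 the phase is 12*pi/6 = 2*pi and R^12 = cos(2*pi) - sin(2*pi)*e12.
cos(2*pi) = 1 and sin(2*pi) = 0, so R^12 = 1. The total rotation 4*pi is 2 full turns, so every vector returns to itself, yet the rotor is +1, back on the identity sheet (an even number of 2*pi turns).
Answer: 1


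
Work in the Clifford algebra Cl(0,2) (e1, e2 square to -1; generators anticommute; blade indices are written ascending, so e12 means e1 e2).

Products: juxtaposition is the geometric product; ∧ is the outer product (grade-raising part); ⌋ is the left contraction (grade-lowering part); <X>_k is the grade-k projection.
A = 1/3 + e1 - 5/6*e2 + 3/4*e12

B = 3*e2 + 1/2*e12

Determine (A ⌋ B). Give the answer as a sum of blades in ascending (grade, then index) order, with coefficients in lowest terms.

step 1: 17/8 - 5/12*e1 + 1/2*e2 + 1/6*e12
Answer: 17/8 - 5/12*e1 + 1/2*e2 + 1/6*e12


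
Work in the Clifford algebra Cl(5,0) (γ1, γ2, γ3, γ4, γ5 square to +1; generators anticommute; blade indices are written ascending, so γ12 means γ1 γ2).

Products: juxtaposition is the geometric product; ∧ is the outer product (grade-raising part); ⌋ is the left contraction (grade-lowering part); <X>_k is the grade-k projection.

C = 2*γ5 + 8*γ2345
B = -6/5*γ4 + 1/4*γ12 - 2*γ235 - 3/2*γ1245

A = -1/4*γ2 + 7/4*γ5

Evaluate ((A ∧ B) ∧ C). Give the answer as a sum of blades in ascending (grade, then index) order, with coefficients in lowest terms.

step 1: 3/10*γ24 + 21/10*γ45 + 7/16*γ125
step 2: 3/5*γ245
Answer: 3/5*γ245


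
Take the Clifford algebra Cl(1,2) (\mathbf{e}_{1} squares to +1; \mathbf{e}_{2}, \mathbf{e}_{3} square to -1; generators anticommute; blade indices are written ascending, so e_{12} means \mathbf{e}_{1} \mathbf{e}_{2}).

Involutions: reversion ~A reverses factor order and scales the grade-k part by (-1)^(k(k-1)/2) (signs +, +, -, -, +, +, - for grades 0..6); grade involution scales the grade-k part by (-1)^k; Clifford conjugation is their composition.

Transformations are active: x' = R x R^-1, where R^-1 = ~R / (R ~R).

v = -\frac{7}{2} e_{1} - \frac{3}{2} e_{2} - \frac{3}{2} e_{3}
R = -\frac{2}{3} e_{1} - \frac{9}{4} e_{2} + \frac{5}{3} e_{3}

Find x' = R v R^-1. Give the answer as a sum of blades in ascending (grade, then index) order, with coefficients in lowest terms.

~R = -\frac{2}{3} e_{1} - \frac{9}{4} e_{2} + \frac{5}{3} e_{3}, and R ~R = -\frac{355}{48}, so R^-1 = ~R / (-\frac{355}{48}).
R v = \frac{35}{24} - \frac{55}{8} e_{12} + \frac{41}{6} e_{13} + \frac{47}{8} e_{23}
Answer: \frac{1603}{426} e_{1} + \frac{339}{142} e_{2} + \frac{359}{426} e_{3}


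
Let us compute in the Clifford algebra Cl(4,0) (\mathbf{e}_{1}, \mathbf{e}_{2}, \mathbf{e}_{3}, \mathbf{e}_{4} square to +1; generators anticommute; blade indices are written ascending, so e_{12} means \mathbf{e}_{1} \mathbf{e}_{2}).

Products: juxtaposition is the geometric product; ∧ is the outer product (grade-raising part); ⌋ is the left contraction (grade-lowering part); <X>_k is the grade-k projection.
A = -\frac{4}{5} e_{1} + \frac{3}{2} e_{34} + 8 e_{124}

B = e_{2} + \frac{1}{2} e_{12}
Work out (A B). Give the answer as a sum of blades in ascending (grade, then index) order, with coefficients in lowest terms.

step 1: -\frac{2}{5} e_{2} - 4 e_{4} - \frac{4}{5} e_{12} - 8 e_{14} + \frac{3}{2} e_{234} + \frac{3}{4} e_{1234}
Answer: -\frac{2}{5} e_{2} - 4 e_{4} - \frac{4}{5} e_{12} - 8 e_{14} + \frac{3}{2} e_{234} + \frac{3}{4} e_{1234}


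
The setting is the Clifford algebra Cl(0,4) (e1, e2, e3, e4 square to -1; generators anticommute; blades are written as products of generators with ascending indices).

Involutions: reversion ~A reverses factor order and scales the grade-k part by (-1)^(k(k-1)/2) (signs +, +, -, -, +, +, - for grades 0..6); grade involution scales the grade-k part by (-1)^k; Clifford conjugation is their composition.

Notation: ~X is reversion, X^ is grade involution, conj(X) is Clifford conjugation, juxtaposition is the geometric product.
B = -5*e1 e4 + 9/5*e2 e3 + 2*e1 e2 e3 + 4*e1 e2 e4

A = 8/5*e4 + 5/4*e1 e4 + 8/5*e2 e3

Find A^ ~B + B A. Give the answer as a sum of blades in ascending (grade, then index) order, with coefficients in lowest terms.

first term: -337/100 - 24/5*e1 - 5*e2 - 32/5*e1 e2 - 32/5*e1 e3 e4 + 19/50*e2 e3 e4 + 51/20*e1 e2 e3 e4
second term: 337/100 + 24/5*e1 + 5*e2 - 32/5*e1 e2 - 32/5*e1 e3 e4 + 19/50*e2 e3 e4 - 51/20*e1 e2 e3 e4
Answer: -64/5*e1 e2 - 64/5*e1 e3 e4 + 19/25*e2 e3 e4


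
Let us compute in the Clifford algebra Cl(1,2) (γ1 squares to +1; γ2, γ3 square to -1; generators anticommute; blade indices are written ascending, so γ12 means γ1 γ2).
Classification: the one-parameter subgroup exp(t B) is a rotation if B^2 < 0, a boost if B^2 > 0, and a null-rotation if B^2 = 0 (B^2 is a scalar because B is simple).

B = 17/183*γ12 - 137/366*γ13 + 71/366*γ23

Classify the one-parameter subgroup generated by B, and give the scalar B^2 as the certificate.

B^2 term by term: the squares give (17/183)^2*(γ12)^2 + (-137/366)^2*(γ13)^2 + (71/366)^2*(γ23)^2 = 289/33489*(+1) + 18769/133956*(+1) + 5041/133956*(-1) = 1/9 (each basis 2-blade squares to minus the product of its generators' squares); cross terms between blades sharing an index anticommute and cancel. So B^2 = 1/9.
Answer: boost, certificate B^2 = 1/9. The scalar 1/9 is the complete invariant here: its sign names the subgroup type.


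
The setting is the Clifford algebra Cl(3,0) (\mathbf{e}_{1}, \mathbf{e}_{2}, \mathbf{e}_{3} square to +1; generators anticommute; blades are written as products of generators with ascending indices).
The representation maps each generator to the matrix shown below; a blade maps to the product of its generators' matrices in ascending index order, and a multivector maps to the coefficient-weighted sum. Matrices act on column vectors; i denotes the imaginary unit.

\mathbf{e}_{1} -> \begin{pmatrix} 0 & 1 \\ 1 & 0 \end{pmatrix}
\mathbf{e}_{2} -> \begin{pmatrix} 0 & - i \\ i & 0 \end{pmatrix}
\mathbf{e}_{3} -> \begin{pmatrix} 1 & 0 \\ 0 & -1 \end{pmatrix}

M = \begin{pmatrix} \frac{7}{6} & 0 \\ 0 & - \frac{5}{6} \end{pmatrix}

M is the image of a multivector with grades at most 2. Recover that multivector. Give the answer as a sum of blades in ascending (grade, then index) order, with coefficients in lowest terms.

Method: 1, rho(e_{1}), rho(e_{2}), rho(e_{3}) form a trace-orthogonal basis of the 2x2 complex matrices (tr(X Y) = 2 if X = Y, else 0), so M = m0*1 + m1*rho(e_{1}) + m2*rho(e_{2}) + m3*rho(e_{3}) with m0 = tr(M)/2 = \frac{1}{6}, m1 = tr(M rho(e_{1}))/2 = 0, m2 = tr(M rho(e_{2}))/2 = 0, m3 = tr(M rho(e_{3}))/2 = 1.
Multiplying table entries, the bivector images are rho(e_{1} e_{2}) = i*rho(e_{3}), rho(e_{1} e_{3}) = -i*rho(e_{2}), rho(e_{2} e_{3}) = i*rho(e_{1}); with real blade coefficients the real parts of m0..m3 are the coefficients of 1, e_{1}, e_{2}, e_{3} and the imaginary parts give the bivectors (e_{2} e_{3}: Im m1, e_{1} e_{3}: -Im m2, e_{1} e_{2}: Im m3).
Answer: \frac{1}{6} + e_{3}


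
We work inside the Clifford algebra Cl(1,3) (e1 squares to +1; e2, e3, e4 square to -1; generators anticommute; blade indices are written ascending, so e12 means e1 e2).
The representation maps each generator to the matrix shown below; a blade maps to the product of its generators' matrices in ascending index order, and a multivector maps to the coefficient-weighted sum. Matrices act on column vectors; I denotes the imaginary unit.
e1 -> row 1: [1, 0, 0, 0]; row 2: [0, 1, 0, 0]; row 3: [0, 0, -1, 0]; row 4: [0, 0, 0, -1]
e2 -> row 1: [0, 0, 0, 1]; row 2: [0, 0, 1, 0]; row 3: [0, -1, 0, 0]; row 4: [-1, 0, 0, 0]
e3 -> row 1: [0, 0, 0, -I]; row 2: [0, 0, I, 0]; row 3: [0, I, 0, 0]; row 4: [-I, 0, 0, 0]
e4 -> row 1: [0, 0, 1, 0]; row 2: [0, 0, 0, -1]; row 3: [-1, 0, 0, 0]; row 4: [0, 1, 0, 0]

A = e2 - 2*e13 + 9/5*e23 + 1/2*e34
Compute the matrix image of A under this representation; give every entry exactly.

Bivector images (products of the table entries): rho(e13) = rho(e1)rho(e3) = row 1: [0, 0, 0, -I]; row 2: [0, 0, I, 0]; row 3: [0, -I, 0, 0]; row 4: [I, 0, 0, 0]; rho(e23) = rho(e2)rho(e3) = row 1: [-I, 0, 0, 0]; row 2: [0, I, 0, 0]; row 3: [0, 0, -I, 0]; row 4: [0, 0, 0, I]; rho(e34) = rho(e3)rho(e4) = row 1: [0, -I, 0, 0]; row 2: [-I, 0, 0, 0]; row 3: [0, 0, 0, -I]; row 4: [0, 0, -I, 0].
M = (1)*rho(e2) + (-2)*rho(e13) + (9/5)*rho(e23) + (1/2)*rho(e34), summed entrywise:
Answer: row 1: [-9*I/5, -I/2, 0, 1 + 2*I]; row 2: [-I/2, 9*I/5, 1 - 2*I, 0]; row 3: [0, -1 + 2*I, -9*I/5, -I/2]; row 4: [-1 - 2*I, 0, -I/2, 9*I/5]


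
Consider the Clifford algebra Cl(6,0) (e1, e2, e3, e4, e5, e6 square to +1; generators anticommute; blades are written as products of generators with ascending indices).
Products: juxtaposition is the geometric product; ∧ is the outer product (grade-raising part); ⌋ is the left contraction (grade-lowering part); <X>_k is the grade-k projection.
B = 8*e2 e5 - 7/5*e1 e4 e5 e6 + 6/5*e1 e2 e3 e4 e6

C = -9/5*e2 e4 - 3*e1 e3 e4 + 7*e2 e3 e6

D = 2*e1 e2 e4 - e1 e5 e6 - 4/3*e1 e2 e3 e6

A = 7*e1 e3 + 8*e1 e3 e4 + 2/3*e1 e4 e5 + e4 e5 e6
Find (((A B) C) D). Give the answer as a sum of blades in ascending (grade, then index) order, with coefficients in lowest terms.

step 1: -7/5*e1 + 14/15*e6 - 48/5*e2 e6 + 16/3*e1 e2 e4 + 82/5*e2 e4 e6 - 56/5*e3 e5 e6 - 286/5*e1 e2 e3 e5 - 4/5*e2 e3 e5 e6 + 49/5*e3 e4 e5 e6 + 64*e1 e2 e3 e4 e5
step 2: 48/5*e1 - 336/5*e3 + 28/5*e5 + 738/25*e6 + 338/15*e2 e3 + 1352/5*e2 e5 + 119*e3 e4 + 432/25*e4 e6 + 63/25*e1 e2 e4 - 576/5*e1 e3 e5 + 2149/5*e1 e5 e6 - 1201/5*e2 e4 e5 - 42/25*e2 e4 e6 - 59*e1 e2 e3 e6 - 2574/25*e1 e3 e4 e5 + 602/15*e1 e3 e4 e6 - 2408/5*e1 e4 e5 e6 - 441/25*e2 e3 e5 e6 - 36/25*e3 e4 e5 e6 + 144/5*e1 e2 e3 e4 e6 + 12/5*e1 e2 e4 e5 e6 - 504/25*e2 e3 e4 e5 e6
step 3: 37757/75 + 520*e4 - 13336/25*e1 e5 + 7264/225*e1 e6 - 1436/45*e2 e4 + 864/5*e3 e6 - 72/5*e5 e6 + 6493/25*e1 e2 e3 - 5384/25*e1 e2 e6 - 3656/75*e1 e3 e4 + 14624/25*e1 e4 e5 - 23111/75*e2 e3 e5 - 1396/15*e2 e3 e6 - 5584/5*e2 e5 e6 - 130/3*e3 e4 e5 - 5608/25*e3 e4 e6 - 3432/25*e1 e2 e3 e4 - 286/25*e1 e2 e4 e5 - 10543/75*e1 e2 e4 e6 - 29056/75*e1 e3 e5 e6 - 5744/15*e2 e3 e4 e5 + 24859/25*e2 e4 e5 e6 - 1346/75*e1 e2 e3 e5 e6 - 30299/75*e1 e3 e4 e5 e6
Answer: 37757/75 + 520*e4 - 13336/25*e1 e5 + 7264/225*e1 e6 - 1436/45*e2 e4 + 864/5*e3 e6 - 72/5*e5 e6 + 6493/25*e1 e2 e3 - 5384/25*e1 e2 e6 - 3656/75*e1 e3 e4 + 14624/25*e1 e4 e5 - 23111/75*e2 e3 e5 - 1396/15*e2 e3 e6 - 5584/5*e2 e5 e6 - 130/3*e3 e4 e5 - 5608/25*e3 e4 e6 - 3432/25*e1 e2 e3 e4 - 286/25*e1 e2 e4 e5 - 10543/75*e1 e2 e4 e6 - 29056/75*e1 e3 e5 e6 - 5744/15*e2 e3 e4 e5 + 24859/25*e2 e4 e5 e6 - 1346/75*e1 e2 e3 e5 e6 - 30299/75*e1 e3 e4 e5 e6


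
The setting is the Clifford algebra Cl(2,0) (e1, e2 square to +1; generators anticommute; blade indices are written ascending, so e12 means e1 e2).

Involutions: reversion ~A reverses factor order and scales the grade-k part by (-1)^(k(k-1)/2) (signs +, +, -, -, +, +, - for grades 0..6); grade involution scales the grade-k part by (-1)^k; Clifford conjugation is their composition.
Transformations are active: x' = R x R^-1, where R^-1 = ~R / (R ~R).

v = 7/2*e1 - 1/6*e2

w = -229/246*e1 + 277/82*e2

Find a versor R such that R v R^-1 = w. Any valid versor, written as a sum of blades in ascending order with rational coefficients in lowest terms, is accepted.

Since q(v) = q(w) = 221/18, the sum R = v + w = 316/123*e1 + 395/123*e2 does the job whenever invertible.
Answer: 316/123*e1 + 395/123*e2


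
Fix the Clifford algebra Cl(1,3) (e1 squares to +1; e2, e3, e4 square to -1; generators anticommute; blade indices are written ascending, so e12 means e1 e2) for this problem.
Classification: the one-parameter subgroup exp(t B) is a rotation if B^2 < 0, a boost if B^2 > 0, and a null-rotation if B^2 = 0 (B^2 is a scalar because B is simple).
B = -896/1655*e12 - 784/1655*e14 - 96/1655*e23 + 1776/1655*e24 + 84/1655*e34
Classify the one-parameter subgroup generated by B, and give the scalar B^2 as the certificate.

B^2 term by term: the squares give (-896/1655)^2*(e12)^2 + (-784/1655)^2*(e14)^2 + (-96/1655)^2*(e23)^2 + (1776/1655)^2*(e24)^2 + (84/1655)^2*(e34)^2 = 802816/2739025*(+1) + 614656/2739025*(+1) + 9216/2739025*(-1) + 3154176/2739025*(-1) + 7056/2739025*(-1) = -16/25 (each basis 2-blade squares to minus the product of its generators' squares); cross terms between blades sharing an index anticommute and cancel; the commuting (index-disjoint) pairs give grade-4 terms 2*c*c'*(blade product), which cancel blade by blade — e1234: -150528/2739025 + 150528/2739025 = 0 — confirming B is simple. So B^2 = -16/25.
Answer: rotation, certificate B^2 = -16/25. The invariant at work: B^2 = -16/25 is unchanged by conjugation, hence its sign classifies the subgroup whatever basis B is written in.


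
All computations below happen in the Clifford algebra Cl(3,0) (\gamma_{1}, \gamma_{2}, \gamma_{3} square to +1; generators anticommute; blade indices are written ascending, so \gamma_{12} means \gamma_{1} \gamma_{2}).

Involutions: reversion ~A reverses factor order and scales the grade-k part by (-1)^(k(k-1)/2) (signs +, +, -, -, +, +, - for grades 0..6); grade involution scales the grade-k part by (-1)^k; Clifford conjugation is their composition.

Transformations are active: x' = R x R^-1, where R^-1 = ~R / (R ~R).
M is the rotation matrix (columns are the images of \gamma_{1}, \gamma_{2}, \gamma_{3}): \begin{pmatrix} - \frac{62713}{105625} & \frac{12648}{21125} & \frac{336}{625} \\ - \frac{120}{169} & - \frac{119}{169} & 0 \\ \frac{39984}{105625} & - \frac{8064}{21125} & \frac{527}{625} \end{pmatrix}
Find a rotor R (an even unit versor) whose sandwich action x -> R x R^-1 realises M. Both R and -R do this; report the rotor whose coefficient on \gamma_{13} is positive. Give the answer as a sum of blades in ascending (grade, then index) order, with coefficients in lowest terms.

Method: write R = a + b12*\gamma_{12} + b13*\gamma_{13} + b23*\gamma_{23} with a^2 + b12^2 + b13^2 + b23^2 = 1 (so R^-1 = ~R). Expanding the columns R e_j ~R gives tr M = 4a^2 - 1 and, from the antisymmetric part, M21 - M12 = -4a*b12, M13 - M31 = 4a*b13, M32 - M23 = -4a*b23.
Here tr M = -\frac{1921}{4225}, so a^2 = (1 + tr M)/4 = \frac{576}{4225} and a = ±\frac{24}{65}. Taking a = \frac{24}{65}: M21 - M12 = -\frac{27648}{21125}, M13 - M31 = \frac{672}{4225}, M32 - M23 = -\frac{8064}{21125}, giving b12 = \frac{288}{325}, b13 = \frac{7}{65}, b23 = \frac{84}{325}, i.e. R = \frac{24}{65} + \frac{288}{325} \gamma_{12} + \frac{7}{65} \gamma_{13} + \frac{84}{325} \gamma_{23}.
Its \gamma_{13} coefficient is already positive.
Answer: \frac{24}{65} + \frac{288}{325} \gamma_{12} + \frac{7}{65} \gamma_{13} + \frac{84}{325} \gamma_{23}. Note: both R and -R realise this M (trace -\frac{1921}{4225}); the covering map identifies them, and the \gamma_{13}-coefficient sign is the tie-breaker.


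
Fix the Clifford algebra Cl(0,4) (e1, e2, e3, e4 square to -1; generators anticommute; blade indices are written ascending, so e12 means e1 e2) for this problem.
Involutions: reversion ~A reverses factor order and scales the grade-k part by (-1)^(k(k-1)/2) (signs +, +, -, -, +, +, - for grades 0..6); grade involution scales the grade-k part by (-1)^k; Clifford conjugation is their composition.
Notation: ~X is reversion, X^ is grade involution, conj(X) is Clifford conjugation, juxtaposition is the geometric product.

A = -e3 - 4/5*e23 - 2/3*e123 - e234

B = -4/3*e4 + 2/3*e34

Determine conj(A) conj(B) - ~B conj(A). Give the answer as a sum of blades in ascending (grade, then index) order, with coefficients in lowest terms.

first term: -2/3*e2 + 2/3*e4 + 4/3*e23 + 8/15*e24 + 4/3*e34 - 4/9*e124 + 16/15*e234 - 8/9*e1234
second term: -2/3*e2 - 2/3*e4 - 4/3*e23 - 8/15*e24 + 4/3*e34 + 4/9*e124 - 16/15*e234 - 8/9*e1234
Answer: 4/3*e4 + 8/3*e23 + 16/15*e24 - 8/9*e124 + 32/15*e234


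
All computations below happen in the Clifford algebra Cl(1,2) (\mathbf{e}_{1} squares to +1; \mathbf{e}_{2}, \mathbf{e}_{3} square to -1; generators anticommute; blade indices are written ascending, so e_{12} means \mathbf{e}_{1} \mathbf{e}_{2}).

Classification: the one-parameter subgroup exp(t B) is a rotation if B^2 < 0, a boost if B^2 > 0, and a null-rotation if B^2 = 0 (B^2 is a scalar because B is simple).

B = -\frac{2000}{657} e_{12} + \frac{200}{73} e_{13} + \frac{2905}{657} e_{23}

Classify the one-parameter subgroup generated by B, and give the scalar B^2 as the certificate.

B^2 term by term: the squares give (-\frac{2000}{657})^2*(e_{12})^2 + (\frac{200}{73})^2*(e_{13})^2 + (\frac{2905}{657})^2*(e_{23})^2 = \frac{4000000}{431649}*(+1) + \frac{40000}{5329}*(+1) + \frac{8439025}{431649}*(-1) = -\frac{25}{9} (each basis 2-blade squares to minus the product of its generators' squares); cross terms between blades sharing an index anticommute and cancel. So B^2 = -\frac{25}{9}.
Answer: rotation, certificate B^2 = -\frac{25}{9}. The class reads off the invariant scalar -\frac{25}{9} directly.


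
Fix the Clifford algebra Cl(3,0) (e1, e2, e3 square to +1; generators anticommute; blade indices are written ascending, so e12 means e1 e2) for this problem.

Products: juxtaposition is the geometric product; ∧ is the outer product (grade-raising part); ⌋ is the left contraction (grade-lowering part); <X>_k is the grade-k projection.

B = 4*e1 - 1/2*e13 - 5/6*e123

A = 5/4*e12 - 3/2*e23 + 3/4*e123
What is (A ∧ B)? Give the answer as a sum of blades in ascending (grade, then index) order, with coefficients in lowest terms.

step 1: -6*e123
Answer: -6*e123


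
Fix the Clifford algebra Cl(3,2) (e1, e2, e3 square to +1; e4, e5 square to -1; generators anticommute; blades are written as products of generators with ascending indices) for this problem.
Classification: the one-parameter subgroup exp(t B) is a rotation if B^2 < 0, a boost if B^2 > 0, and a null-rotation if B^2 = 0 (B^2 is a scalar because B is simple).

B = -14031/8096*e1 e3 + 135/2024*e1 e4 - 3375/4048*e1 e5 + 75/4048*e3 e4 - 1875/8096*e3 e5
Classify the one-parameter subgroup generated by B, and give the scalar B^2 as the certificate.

B^2 term by term: the squares give (-14031/8096)^2*(e1 e3)^2 + (135/2024)^2*(e1 e4)^2 + (-3375/4048)^2*(e1 e5)^2 + (75/4048)^2*(e3 e4)^2 + (-1875/8096)^2*(e3 e5)^2 = 196868961/65545216*(-1) + 18225/4096576*(+1) + 11390625/16386304*(+1) + 5625/16386304*(+1) + 3515625/65545216*(+1) = -9/4 (each basis 2-blade squares to minus the product of its generators' squares); cross terms between blades sharing an index anticommute and cancel; the commuting (index-disjoint) pairs give grade-4 terms 2*c*c'*(blade product), which cancel blade by blade — e1 e3 e4 e5: 253125/8193152 - 253125/8193152 = 0 — confirming B is simple. So B^2 = -9/4.
Answer: rotation, certificate B^2 = -9/4. Why this suffices: the scalar -9/4 survives any versor conjugation, so its sign alone determines the class however B is presented.


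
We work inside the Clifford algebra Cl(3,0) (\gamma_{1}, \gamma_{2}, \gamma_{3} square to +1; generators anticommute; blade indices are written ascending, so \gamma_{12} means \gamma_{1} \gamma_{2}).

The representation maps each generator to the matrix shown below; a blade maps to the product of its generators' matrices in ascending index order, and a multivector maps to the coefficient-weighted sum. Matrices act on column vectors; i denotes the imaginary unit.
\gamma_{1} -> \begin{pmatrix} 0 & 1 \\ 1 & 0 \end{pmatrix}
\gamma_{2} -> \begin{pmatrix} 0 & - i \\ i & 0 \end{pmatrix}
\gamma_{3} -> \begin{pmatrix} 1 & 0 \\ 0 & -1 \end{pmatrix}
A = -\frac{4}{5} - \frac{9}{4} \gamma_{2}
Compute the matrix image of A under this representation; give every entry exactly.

M = (-\frac{4}{5})*1 + (-\frac{9}{4})*rho(\gamma_{2}), summed entrywise (1 is the identity matrix):
Answer: \begin{pmatrix} - \frac{4}{5} & \frac{9 i}{4} \\ - \frac{9 i}{4} & - \frac{4}{5} \end{pmatrix}


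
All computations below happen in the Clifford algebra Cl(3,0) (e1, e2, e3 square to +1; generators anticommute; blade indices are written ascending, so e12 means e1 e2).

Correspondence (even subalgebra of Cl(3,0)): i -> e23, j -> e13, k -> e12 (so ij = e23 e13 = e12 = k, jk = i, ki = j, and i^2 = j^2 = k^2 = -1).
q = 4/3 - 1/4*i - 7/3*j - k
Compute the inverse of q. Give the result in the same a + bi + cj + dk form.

In blades: q = 4/3 - e12 - 7/3*e13 - 1/4*e23.
With qbar = 4/3 + e12 + 7/3*e13 + 1/4*e23 (scalar fixed, mapped units negated), q qbar = 1193/144 (the sum of squared coefficients), so q^-1 = qbar / (1193/144) = 192/1193 + 144/1193*e12 + 336/1193*e13 + 36/1193*e23; translating back:
Answer: 192/1193 + 36/1193*i + 336/1193*j + 144/1193*k


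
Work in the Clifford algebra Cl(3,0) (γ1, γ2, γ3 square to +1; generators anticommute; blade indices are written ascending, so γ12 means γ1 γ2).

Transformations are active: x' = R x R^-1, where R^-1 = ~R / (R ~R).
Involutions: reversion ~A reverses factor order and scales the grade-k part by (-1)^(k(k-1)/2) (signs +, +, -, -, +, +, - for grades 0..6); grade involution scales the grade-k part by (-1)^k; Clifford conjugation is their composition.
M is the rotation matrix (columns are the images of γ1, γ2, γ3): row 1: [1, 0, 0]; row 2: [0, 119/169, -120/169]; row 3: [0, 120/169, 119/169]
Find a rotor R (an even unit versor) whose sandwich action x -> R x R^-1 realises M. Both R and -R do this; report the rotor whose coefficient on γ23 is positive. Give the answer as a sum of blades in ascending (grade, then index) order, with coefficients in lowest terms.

Method: write R = a + b12*γ12 + b13*γ13 + b23*γ23 with a^2 + b12^2 + b13^2 + b23^2 = 1 (so R^-1 = ~R). Expanding the columns R e_j ~R gives tr M = 4a^2 - 1 and, from the antisymmetric part, M21 - M12 = -4a*b12, M13 - M31 = 4a*b13, M32 - M23 = -4a*b23.
Here tr M = 407/169, so a^2 = (1 + tr M)/4 = 144/169 and a = ±12/13. Taking a = 12/13: M21 - M12 = 0, M13 - M31 = 0, M32 - M23 = 240/169, giving b12 = 0, b13 = 0, b23 = -5/13, i.e. R = 12/13 - 5/13*γ23.
Its γ23 coefficient is negative, so report the other preimage -R.
Answer: -12/13 + 5/13*γ23. Uniqueness: Spin(3) -> SO(3) maps R and -R to the same rotation of trace 407/169; fixing the sign of the γ23 coefficient removes the ambiguity.


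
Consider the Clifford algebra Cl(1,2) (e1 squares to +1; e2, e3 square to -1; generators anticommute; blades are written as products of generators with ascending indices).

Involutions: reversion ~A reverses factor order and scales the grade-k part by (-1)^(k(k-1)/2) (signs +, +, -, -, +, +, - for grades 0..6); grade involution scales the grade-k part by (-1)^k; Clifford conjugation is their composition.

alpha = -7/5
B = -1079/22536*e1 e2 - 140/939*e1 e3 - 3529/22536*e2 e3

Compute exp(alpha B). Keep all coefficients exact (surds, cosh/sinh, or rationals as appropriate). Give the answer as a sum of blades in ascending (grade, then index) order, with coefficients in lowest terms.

B^2 term by term: the squares give (-1079/22536)^2*(e1 e2)^2 + (-140/939)^2*(e1 e3)^2 + (-3529/22536)^2*(e2 e3)^2 = 1164241/507871296*(+1) + 19600/881721*(+1) + 12453841/507871296*(-1) = 0 (each basis 2-blade squares to minus the product of its generators' squares); cross terms between blades sharing an index anticommute and cancel. So B^2 = 0.
B^2 = 0, hence only two terms survive: exp(alpha B) = 1 + alpha B (parabolic case).
Answer: 1 + 7553/112680*e1 e2 + 196/939*e1 e3 + 24703/112680*e2 e3


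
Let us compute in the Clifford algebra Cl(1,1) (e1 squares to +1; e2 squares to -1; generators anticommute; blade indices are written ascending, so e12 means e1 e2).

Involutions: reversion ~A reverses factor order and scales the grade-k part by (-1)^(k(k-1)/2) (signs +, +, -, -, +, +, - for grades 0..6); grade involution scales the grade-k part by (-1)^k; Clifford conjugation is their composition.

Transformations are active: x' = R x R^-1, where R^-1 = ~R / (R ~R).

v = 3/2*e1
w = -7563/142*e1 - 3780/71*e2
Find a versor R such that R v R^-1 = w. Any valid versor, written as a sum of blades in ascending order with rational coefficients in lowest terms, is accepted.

Equal squares first: v^2 = w^2 = 9/4. Then v + w = -3675/71*e1 - 3780/71*e2 is a versor taking v to w, provided it is invertible.
Answer: -3675/71*e1 - 3780/71*e2


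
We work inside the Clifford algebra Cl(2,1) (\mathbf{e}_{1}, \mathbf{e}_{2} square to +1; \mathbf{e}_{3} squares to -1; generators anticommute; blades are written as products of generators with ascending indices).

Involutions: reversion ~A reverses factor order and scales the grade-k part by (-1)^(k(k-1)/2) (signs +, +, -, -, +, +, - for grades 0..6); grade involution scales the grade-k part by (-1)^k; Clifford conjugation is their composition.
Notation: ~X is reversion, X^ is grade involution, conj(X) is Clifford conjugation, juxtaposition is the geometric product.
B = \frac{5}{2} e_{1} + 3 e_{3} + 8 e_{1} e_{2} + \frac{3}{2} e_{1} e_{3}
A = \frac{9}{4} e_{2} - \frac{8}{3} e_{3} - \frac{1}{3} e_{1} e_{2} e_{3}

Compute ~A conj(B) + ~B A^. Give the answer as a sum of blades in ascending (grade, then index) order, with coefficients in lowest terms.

first term: -8 + 22 e_{1} + \frac{1}{2} e_{2} + \frac{8}{3} e_{3} + \frac{53}{8} e_{1} e_{2} - \frac{20}{3} e_{1} e_{3} - \frac{91}{12} e_{2} e_{3} + \frac{593}{24} e_{1} e_{2} e_{3}
second term: -8 + 22 e_{1} + \frac{1}{2} e_{2} + \frac{8}{3} e_{3} - \frac{53}{8} e_{1} e_{2} + \frac{20}{3} e_{1} e_{3} + \frac{91}{12} e_{2} e_{3} - \frac{593}{24} e_{1} e_{2} e_{3}
Answer: -16 + 44 e_{1} + e_{2} + \frac{16}{3} e_{3}


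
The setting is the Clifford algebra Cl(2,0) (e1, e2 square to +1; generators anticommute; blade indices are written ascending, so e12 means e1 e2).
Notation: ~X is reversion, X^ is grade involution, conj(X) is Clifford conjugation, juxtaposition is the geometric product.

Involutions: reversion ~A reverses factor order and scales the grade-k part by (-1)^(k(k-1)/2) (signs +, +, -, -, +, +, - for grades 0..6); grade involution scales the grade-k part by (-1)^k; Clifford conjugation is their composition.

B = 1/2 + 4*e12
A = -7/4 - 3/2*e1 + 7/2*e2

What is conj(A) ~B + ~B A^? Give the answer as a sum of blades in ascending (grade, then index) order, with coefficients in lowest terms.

first term: -7/8 - 53/4*e1 - 31/4*e2 + 7*e12
second term: -7/8 + 59/4*e1 + 17/4*e2 + 7*e12
Answer: -7/4 + 3/2*e1 - 7/2*e2 + 14*e12


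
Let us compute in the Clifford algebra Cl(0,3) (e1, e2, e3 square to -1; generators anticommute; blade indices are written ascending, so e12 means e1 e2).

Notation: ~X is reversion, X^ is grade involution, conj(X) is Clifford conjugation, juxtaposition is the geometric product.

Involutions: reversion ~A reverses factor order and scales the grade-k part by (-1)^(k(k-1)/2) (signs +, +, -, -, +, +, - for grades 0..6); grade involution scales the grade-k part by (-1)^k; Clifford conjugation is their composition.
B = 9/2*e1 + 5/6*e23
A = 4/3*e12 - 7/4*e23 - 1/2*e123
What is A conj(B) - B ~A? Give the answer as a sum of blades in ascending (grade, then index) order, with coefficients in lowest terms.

first term: -35/24 - 5/12*e1 - 6*e2 + 10/9*e13 - 9/4*e23 + 63/8*e123
second term: -35/24 - 5/12*e1 + 6*e2 - 10/9*e13 - 9/4*e23 + 63/8*e123
Answer: -12*e2 + 20/9*e13


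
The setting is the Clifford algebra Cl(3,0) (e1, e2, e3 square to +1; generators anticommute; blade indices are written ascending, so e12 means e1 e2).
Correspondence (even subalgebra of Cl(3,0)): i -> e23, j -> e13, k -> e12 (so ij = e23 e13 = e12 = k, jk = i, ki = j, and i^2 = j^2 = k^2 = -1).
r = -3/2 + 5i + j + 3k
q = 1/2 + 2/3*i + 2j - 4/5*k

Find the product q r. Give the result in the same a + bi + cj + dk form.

In blades: q = 1/2 - 4/5*e12 + 2*e13 + 2/3*e23, r = -3/2 + 3*e12 + e13 + 5*e23.
Distribute q over r term by term (generator squares from the signature, products reordered to ascending indices): (1/2)*r = -3/4 + 3/2*e12 + 1/2*e13 + 5/2*e23; (-4/5*e12)*r = 12/5 + 6/5*e12 - 4*e13 + 4/5*e23; (2*e13)*r = -2 - 10*e12 - 3*e13 + 6*e23; (2/3*e23)*r = -10/3 + 2/3*e12 - 2*e13 - e23.
Sum: -221/60 - 199/30*e12 - 17/2*e13 + 83/10*e23; translating back through the correspondence:
Answer: -221/60 + 83/10*i - 17/2*j - 199/30*k


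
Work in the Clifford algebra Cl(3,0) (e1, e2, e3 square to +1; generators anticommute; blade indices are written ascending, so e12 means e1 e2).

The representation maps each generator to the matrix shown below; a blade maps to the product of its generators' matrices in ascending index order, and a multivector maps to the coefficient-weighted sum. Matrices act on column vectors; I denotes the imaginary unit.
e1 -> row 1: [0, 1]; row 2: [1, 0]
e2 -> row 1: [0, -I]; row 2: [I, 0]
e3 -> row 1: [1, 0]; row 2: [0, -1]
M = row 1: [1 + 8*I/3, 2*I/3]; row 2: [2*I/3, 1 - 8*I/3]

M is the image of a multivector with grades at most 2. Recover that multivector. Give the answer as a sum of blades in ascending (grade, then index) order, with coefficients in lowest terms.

Method: 1, rho(e1), rho(e2), rho(e3) form a trace-orthogonal basis of the 2x2 complex matrices (tr(X Y) = 2 if X = Y, else 0), so M = m0*1 + m1*rho(e1) + m2*rho(e2) + m3*rho(e3) with m0 = tr(M)/2 = 1, m1 = tr(M rho(e1))/2 = 2*I/3, m2 = tr(M rho(e2))/2 = 0, m3 = tr(M rho(e3))/2 = 8*I/3.
Multiplying table entries, the bivector images are rho(e12) = I*rho(e3), rho(e13) = -I*rho(e2), rho(e23) = I*rho(e1); with real blade coefficients the real parts of m0..m3 are the coefficients of 1, e1, e2, e3 and the imaginary parts give the bivectors (e23: Im m1, e13: -Im m2, e12: Im m3).
Answer: 1 + 8/3*e12 + 2/3*e23


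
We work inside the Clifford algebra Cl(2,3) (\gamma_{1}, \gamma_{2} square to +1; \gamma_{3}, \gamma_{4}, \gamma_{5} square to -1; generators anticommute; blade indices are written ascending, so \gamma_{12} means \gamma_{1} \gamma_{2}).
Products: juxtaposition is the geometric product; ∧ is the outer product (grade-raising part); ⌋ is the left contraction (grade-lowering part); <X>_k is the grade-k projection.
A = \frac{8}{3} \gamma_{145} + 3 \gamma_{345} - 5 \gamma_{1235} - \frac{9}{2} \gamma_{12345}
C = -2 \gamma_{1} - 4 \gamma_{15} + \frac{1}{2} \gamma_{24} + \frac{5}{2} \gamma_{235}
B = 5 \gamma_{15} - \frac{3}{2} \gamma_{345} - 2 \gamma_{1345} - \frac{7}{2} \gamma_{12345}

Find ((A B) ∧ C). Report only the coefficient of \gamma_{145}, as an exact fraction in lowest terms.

step 1: -\frac{81}{4} + 6 \gamma_{1} + 9 \gamma_{2} + \frac{16}{3} \gamma_{3} - \frac{185}{6} \gamma_{4} - \frac{15}{4} \gamma_{12} + 4 \gamma_{13} - \frac{47}{3} \gamma_{23} - 10 \gamma_{24} + \frac{15}{2} \gamma_{124} + 15 \gamma_{134} + \frac{45}{2} \gamma_{234}
step 2: \frac{81}{2} \gamma_{1} + 18 \gamma_{12} + \frac{32}{3} \gamma_{13} - \frac{185}{3} \gamma_{14} + 81 \gamma_{15} - \frac{81}{8} \gamma_{24} + \frac{94}{3} \gamma_{123} + 23 \gamma_{124} + 36 \gamma_{125} + \frac{64}{3} \gamma_{135} - \frac{370}{3} \gamma_{145} - \frac{8}{3} \gamma_{234} - \frac{405}{8} \gamma_{235} + 43 \gamma_{1234} + \frac{233}{3} \gamma_{1235} + 40 \gamma_{1245} - \frac{925}{12} \gamma_{2345} + 90 \gamma_{12345}
Answer: -\frac{370}{3}


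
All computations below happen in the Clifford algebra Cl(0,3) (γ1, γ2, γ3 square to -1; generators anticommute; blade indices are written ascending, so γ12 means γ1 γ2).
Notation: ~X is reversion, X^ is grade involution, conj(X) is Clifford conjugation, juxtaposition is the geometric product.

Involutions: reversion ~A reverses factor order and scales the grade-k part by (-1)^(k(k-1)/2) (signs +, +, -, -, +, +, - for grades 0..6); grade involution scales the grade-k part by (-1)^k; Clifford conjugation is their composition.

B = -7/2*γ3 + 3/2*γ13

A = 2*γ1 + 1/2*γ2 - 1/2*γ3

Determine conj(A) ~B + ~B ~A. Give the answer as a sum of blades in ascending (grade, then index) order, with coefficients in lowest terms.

first term: 7/4 - 3/4*γ1 - 3*γ3 + 7*γ13 + 7/4*γ23 - 3/4*γ123
second term: -7/4 - 3/4*γ1 - 3*γ3 + 7*γ13 + 7/4*γ23 + 3/4*γ123
Answer: -3/2*γ1 - 6*γ3 + 14*γ13 + 7/2*γ23


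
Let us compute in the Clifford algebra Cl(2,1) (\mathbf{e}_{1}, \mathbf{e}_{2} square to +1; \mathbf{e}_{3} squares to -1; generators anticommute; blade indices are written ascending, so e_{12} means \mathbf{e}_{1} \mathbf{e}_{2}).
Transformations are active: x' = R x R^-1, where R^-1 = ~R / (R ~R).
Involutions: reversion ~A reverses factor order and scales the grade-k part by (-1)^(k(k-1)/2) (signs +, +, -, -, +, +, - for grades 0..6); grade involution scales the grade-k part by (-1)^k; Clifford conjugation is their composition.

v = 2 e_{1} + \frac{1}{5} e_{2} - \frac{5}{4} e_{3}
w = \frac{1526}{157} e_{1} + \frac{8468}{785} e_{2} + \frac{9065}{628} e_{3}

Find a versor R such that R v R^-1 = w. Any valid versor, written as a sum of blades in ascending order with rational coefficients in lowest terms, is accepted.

Sketch: the shared square \frac{991}{400} makes R = v + w = \frac{1840}{157} e_{1} + \frac{1725}{157} e_{2} + \frac{2070}{157} e_{3} the natural versor; its sandwich fixes that direction, negates (v - w)/2, and sends v to w.
Answer: \frac{1840}{157} e_{1} + \frac{1725}{157} e_{2} + \frac{2070}{157} e_{3}


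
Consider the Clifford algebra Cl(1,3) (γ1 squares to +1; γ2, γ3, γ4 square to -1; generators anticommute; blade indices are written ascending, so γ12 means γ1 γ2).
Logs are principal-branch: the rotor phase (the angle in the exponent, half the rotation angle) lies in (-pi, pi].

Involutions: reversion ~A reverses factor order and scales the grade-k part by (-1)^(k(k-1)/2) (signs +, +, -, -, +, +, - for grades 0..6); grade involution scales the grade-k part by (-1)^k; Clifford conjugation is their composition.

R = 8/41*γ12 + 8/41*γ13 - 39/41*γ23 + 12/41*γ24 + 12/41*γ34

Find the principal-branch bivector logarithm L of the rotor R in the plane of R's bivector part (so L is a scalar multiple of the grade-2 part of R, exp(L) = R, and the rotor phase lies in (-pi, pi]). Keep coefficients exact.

The scalar part of R is 0, which fixes the principal-branch rotor phase; the unit plane is then the bivector part divided by the sine of that phase, and L is that plane scaled by the phase.
Concretely: cos(phase) = 0 gives phase = ±pi/2, and since phase/sin(phase) is even the sign is immaterial: L = (phase/sin(phase)) * <R>_2 = (pi/2) * <R>_2.
Answer: 4*pi/41*γ12 + 4*pi/41*γ13 - 39*pi/82*γ23 + 6*pi/41*γ24 + 6*pi/41*γ34


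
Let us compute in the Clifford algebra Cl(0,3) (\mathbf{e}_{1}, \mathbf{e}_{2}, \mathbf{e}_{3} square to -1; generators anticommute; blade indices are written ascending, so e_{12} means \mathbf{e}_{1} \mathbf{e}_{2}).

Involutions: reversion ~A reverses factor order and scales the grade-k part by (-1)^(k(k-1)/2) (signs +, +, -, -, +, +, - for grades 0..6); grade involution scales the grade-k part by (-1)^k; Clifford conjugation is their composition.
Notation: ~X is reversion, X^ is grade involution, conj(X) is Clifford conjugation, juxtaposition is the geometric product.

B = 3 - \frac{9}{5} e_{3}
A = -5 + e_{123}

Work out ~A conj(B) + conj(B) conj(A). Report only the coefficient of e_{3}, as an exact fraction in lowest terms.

first term: -15 - 9 e_{3} + \frac{9}{5} e_{12} - 3 e_{123}
second term: -15 - 9 e_{3} - \frac{9}{5} e_{12} + 3 e_{123}
Answer: -18
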